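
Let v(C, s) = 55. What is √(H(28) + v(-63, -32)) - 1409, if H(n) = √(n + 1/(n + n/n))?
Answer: -1409 + √(46255 + 29*√23577)/29 ≈ -1401.2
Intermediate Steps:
H(n) = √(n + 1/(1 + n)) (H(n) = √(n + 1/(n + 1)) = √(n + 1/(1 + n)))
√(H(28) + v(-63, -32)) - 1409 = √(√((1 + 28*(1 + 28))/(1 + 28)) + 55) - 1409 = √(√((1 + 28*29)/29) + 55) - 1409 = √(√((1 + 812)/29) + 55) - 1409 = √(√((1/29)*813) + 55) - 1409 = √(√(813/29) + 55) - 1409 = √(√23577/29 + 55) - 1409 = √(55 + √23577/29) - 1409 = -1409 + √(55 + √23577/29)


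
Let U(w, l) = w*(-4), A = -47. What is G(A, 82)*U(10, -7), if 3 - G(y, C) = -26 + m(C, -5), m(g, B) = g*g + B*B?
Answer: 268800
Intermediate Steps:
U(w, l) = -4*w
m(g, B) = B**2 + g**2 (m(g, B) = g**2 + B**2 = B**2 + g**2)
G(y, C) = 4 - C**2 (G(y, C) = 3 - (-26 + ((-5)**2 + C**2)) = 3 - (-26 + (25 + C**2)) = 3 - (-1 + C**2) = 3 + (1 - C**2) = 4 - C**2)
G(A, 82)*U(10, -7) = (4 - 1*82**2)*(-4*10) = (4 - 1*6724)*(-40) = (4 - 6724)*(-40) = -6720*(-40) = 268800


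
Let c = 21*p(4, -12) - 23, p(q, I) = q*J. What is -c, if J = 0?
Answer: 23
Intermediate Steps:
p(q, I) = 0 (p(q, I) = q*0 = 0)
c = -23 (c = 21*0 - 23 = 0 - 23 = -23)
-c = -1*(-23) = 23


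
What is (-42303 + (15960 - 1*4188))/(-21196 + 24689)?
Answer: -30531/3493 ≈ -8.7406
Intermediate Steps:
(-42303 + (15960 - 1*4188))/(-21196 + 24689) = (-42303 + (15960 - 4188))/3493 = (-42303 + 11772)*(1/3493) = -30531*1/3493 = -30531/3493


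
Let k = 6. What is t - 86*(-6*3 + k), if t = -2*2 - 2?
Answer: 1026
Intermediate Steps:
t = -6 (t = -4 - 2 = -6)
t - 86*(-6*3 + k) = -6 - 86*(-6*3 + 6) = -6 - 86*(-18 + 6) = -6 - 86*(-12) = -6 + 1032 = 1026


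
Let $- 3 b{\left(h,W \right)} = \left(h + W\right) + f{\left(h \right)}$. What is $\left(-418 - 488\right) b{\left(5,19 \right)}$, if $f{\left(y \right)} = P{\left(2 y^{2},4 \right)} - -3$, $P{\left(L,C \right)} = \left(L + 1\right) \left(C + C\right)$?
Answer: $131370$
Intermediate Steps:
$P{\left(L,C \right)} = 2 C \left(1 + L\right)$ ($P{\left(L,C \right)} = \left(1 + L\right) 2 C = 2 C \left(1 + L\right)$)
$f{\left(y \right)} = 11 + 16 y^{2}$ ($f{\left(y \right)} = 2 \cdot 4 \left(1 + 2 y^{2}\right) - -3 = \left(8 + 16 y^{2}\right) + 3 = 11 + 16 y^{2}$)
$b{\left(h,W \right)} = - \frac{11}{3} - \frac{16 h^{2}}{3} - \frac{W}{3} - \frac{h}{3}$ ($b{\left(h,W \right)} = - \frac{\left(h + W\right) + \left(11 + 16 h^{2}\right)}{3} = - \frac{\left(W + h\right) + \left(11 + 16 h^{2}\right)}{3} = - \frac{11 + W + h + 16 h^{2}}{3} = - \frac{11}{3} - \frac{16 h^{2}}{3} - \frac{W}{3} - \frac{h}{3}$)
$\left(-418 - 488\right) b{\left(5,19 \right)} = \left(-418 - 488\right) \left(- \frac{11}{3} - \frac{16 \cdot 5^{2}}{3} - \frac{19}{3} - \frac{5}{3}\right) = - 906 \left(- \frac{11}{3} - \frac{400}{3} - \frac{19}{3} - \frac{5}{3}\right) = \left(-906\right) \left(-145\right) = 131370$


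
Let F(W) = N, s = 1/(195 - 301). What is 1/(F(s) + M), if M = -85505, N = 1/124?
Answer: -124/10602619 ≈ -1.1695e-5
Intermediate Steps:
s = -1/106 (s = 1/(-106) = -1/106 ≈ -0.0094340)
N = 1/124 ≈ 0.0080645
F(W) = 1/124
1/(F(s) + M) = 1/(1/124 - 85505) = 1/(-10602619/124) = -124/10602619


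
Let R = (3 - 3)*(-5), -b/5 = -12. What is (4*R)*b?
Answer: 0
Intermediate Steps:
b = 60 (b = -5*(-12) = 60)
R = 0 (R = 0*(-5) = 0)
(4*R)*b = (4*0)*60 = 0*60 = 0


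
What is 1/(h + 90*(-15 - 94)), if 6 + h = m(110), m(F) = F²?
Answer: 1/2284 ≈ 0.00043783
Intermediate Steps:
h = 12094 (h = -6 + 110² = -6 + 12100 = 12094)
1/(h + 90*(-15 - 94)) = 1/(12094 + 90*(-15 - 94)) = 1/(12094 + 90*(-109)) = 1/(12094 - 9810) = 1/2284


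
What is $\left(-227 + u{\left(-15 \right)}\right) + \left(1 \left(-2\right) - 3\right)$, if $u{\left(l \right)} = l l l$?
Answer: $-3607$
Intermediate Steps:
$u{\left(l \right)} = l^{3}$ ($u{\left(l \right)} = l^{2} l = l^{3}$)
$\left(-227 + u{\left(-15 \right)}\right) + \left(1 \left(-2\right) - 3\right) = \left(-227 + \left(-15\right)^{3}\right) + \left(1 \left(-2\right) - 3\right) = \left(-227 - 3375\right) - 5 = -3602 - 5 = -3607$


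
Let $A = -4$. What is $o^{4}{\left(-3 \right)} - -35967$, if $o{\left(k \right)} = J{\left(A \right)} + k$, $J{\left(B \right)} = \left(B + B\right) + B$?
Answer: $86592$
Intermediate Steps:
$J{\left(B \right)} = 3 B$ ($J{\left(B \right)} = 2 B + B = 3 B$)
$o{\left(k \right)} = -12 + k$ ($o{\left(k \right)} = 3 \left(-4\right) + k = -12 + k$)
$o^{4}{\left(-3 \right)} - -35967 = \left(-12 - 3\right)^{4} - -35967 = \left(-15\right)^{4} + 35967 = 50625 + 35967 = 86592$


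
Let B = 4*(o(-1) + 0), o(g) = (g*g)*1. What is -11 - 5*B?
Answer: -31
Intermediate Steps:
o(g) = g² (o(g) = g²*1 = g²)
B = 4 (B = 4*((-1)² + 0) = 4*(1 + 0) = 4*1 = 4)
-11 - 5*B = -11 - 5*4 = -11 - 20 = -31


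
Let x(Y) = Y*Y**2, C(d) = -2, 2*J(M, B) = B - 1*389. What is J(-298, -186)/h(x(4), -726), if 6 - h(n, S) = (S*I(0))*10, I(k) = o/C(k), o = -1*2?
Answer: -575/14532 ≈ -0.039568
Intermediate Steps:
J(M, B) = -389/2 + B/2 (J(M, B) = (B - 1*389)/2 = (B - 389)/2 = (-389 + B)/2 = -389/2 + B/2)
o = -2
I(k) = 1 (I(k) = -2/(-2) = -2*(-1/2) = 1)
x(Y) = Y**3
h(n, S) = 6 - 10*S (h(n, S) = 6 - S*1*10 = 6 - S*10 = 6 - 10*S)
J(-298, -186)/h(x(4), -726) = (-389/2 + (1/2)*(-186))/(6 - 10*(-726)) = (-389/2 - 93)/(6 + 7260) = -575/2/7266 = -575/2*1/7266 = -575/14532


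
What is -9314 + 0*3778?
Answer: -9314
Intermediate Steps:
-9314 + 0*3778 = -9314 + 0 = -9314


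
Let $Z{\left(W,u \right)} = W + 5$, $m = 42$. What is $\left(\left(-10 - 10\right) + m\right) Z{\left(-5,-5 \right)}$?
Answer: $0$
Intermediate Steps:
$Z{\left(W,u \right)} = 5 + W$
$\left(\left(-10 - 10\right) + m\right) Z{\left(-5,-5 \right)} = \left(\left(-10 - 10\right) + 42\right) \left(5 - 5\right) = \left(-20 + 42\right) 0 = 22 \cdot 0 = 0$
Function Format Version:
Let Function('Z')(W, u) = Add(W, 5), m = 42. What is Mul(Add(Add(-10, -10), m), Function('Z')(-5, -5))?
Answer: 0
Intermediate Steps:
Function('Z')(W, u) = Add(5, W)
Mul(Add(Add(-10, -10), m), Function('Z')(-5, -5)) = Mul(Add(Add(-10, -10), 42), Add(5, -5)) = Mul(Add(-20, 42), 0) = Mul(22, 0) = 0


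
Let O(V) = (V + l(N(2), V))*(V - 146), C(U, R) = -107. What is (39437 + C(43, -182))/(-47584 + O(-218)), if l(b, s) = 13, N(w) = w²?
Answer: 2185/1502 ≈ 1.4547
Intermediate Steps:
O(V) = (-146 + V)*(13 + V) (O(V) = (V + 13)*(V - 146) = (13 + V)*(-146 + V) = (-146 + V)*(13 + V))
(39437 + C(43, -182))/(-47584 + O(-218)) = (39437 - 107)/(-47584 + (-1898 + (-218)² - 133*(-218))) = 39330/(-47584 + (-1898 + 47524 + 28994)) = 39330/(-47584 + 74620) = 39330/27036 = 39330*(1/27036) = 2185/1502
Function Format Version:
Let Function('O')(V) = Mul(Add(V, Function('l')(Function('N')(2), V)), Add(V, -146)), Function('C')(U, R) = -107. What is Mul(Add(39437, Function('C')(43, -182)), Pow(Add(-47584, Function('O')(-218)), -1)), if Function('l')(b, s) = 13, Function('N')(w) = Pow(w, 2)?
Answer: Rational(2185, 1502) ≈ 1.4547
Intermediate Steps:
Function('O')(V) = Mul(Add(-146, V), Add(13, V)) (Function('O')(V) = Mul(Add(V, 13), Add(V, -146)) = Mul(Add(13, V), Add(-146, V)) = Mul(Add(-146, V), Add(13, V)))
Mul(Add(39437, Function('C')(43, -182)), Pow(Add(-47584, Function('O')(-218)), -1)) = Mul(Add(39437, -107), Pow(Add(-47584, Add(-1898, Pow(-218, 2), Mul(-133, -218))), -1)) = Mul(39330, Pow(Add(-47584, Add(-1898, 47524, 28994)), -1)) = Mul(39330, Pow(Add(-47584, 74620), -1)) = Mul(39330, Pow(27036, -1)) = Mul(39330, Rational(1, 27036)) = Rational(2185, 1502)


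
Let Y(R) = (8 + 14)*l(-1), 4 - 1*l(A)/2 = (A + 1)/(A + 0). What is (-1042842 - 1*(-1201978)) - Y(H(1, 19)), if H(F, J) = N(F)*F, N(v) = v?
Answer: 158960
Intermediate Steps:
l(A) = 8 - 2*(1 + A)/A (l(A) = 8 - 2*(A + 1)/(A + 0) = 8 - 2*(1 + A)/A)
H(F, J) = F² (H(F, J) = F*F = F²)
Y(R) = 176 (Y(R) = (8 + 14)*(6 - 2/(-1)) = 22*(6 - 2*(-1)) = 22*(6 + 2) = 22*8 = 176)
(-1042842 - 1*(-1201978)) - Y(H(1, 19)) = (-1042842 - 1*(-1201978)) - 1*176 = (-1042842 + 1201978) - 176 = 159136 - 176 = 158960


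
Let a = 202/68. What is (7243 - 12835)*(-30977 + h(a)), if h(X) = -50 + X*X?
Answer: 50128101378/289 ≈ 1.7345e+8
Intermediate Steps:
a = 101/34 (a = 202*(1/68) = 101/34 ≈ 2.9706)
h(X) = -50 + X**2
(7243 - 12835)*(-30977 + h(a)) = (7243 - 12835)*(-30977 + (-50 + (101/34)**2)) = -5592*(-30977 + (-50 + 10201/1156)) = -5592*(-30977 - 47599/1156) = -5592*(-35857011/1156) = 50128101378/289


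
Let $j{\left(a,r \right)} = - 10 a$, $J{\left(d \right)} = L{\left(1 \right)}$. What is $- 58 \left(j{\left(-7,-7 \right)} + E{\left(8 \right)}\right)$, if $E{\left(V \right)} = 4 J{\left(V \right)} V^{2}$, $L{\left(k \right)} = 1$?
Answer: $-18908$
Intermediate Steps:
$J{\left(d \right)} = 1$
$E{\left(V \right)} = 4 V^{2}$ ($E{\left(V \right)} = 4 \cdot 1 V^{2} = 4 V^{2}$)
$- 58 \left(j{\left(-7,-7 \right)} + E{\left(8 \right)}\right) = - 58 \left(\left(-10\right) \left(-7\right) + 4 \cdot 8^{2}\right) = - 58 \left(70 + 4 \cdot 64\right) = - 58 \left(70 + 256\right) = \left(-58\right) 326 = -18908$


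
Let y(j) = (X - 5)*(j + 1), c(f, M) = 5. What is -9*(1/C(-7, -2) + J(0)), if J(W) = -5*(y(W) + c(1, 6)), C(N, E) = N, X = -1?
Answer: -306/7 ≈ -43.714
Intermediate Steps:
y(j) = -6 - 6*j (y(j) = (-1 - 5)*(j + 1) = -6*(1 + j) = -6 - 6*j)
J(W) = 5 + 30*W (J(W) = -5*((-6 - 6*W) + 5) = -5*(-1 - 6*W) = 5 + 30*W)
-9*(1/C(-7, -2) + J(0)) = -9*(1/(-7) + (5 + 30*0)) = -9*(-⅐ + (5 + 0)) = -9*(-⅐ + 5) = -9*34/7 = -306/7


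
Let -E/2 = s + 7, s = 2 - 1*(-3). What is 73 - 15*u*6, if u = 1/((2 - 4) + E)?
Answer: 994/13 ≈ 76.462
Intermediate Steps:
s = 5 (s = 2 + 3 = 5)
E = -24 (E = -2*(5 + 7) = -2*12 = -24)
u = -1/26 (u = 1/((2 - 4) - 24) = 1/(-2 - 24) = 1/(-26) = -1/26 ≈ -0.038462)
73 - 15*u*6 = 73 - 15*(-1/26)*6 = 73 - (-15)*6/26 = 73 - 1*(-45/13) = 73 + 45/13 = 994/13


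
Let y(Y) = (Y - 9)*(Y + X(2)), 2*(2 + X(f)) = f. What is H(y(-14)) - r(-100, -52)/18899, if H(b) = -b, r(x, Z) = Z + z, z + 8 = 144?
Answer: -6520239/18899 ≈ -345.00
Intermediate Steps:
z = 136 (z = -8 + 144 = 136)
X(f) = -2 + f/2
y(Y) = (-1 + Y)*(-9 + Y) (y(Y) = (Y - 9)*(Y + (-2 + (½)*2)) = (-9 + Y)*(Y + (-2 + 1)) = (-9 + Y)*(Y - 1) = (-9 + Y)*(-1 + Y) = (-1 + Y)*(-9 + Y))
r(x, Z) = 136 + Z (r(x, Z) = Z + 136 = 136 + Z)
H(y(-14)) - r(-100, -52)/18899 = -(9 + (-14)² - 10*(-14)) - (136 - 52)/18899 = -(9 + 196 + 140) - 84/18899 = -1*345 - 1*84/18899 = -345 - 84/18899 = -6520239/18899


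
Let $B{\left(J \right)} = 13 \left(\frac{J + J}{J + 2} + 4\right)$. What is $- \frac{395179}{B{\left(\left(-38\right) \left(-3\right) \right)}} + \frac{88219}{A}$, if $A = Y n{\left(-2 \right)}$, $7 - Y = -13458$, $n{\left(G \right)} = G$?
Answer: $- \frac{308821348161}{60565570} \approx -5099.0$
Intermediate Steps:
$B{\left(J \right)} = 52 + \frac{26 J}{2 + J}$ ($B{\left(J \right)} = 13 \left(\frac{2 J}{2 + J} + 4\right) = 13 \left(4 + \frac{2 J}{2 + J}\right) = 52 + \frac{26 J}{2 + J}$)
$Y = 13465$ ($Y = 7 - -13458 = 7 + 13458 = 13465$)
$A = -26930$ ($A = 13465 \left(-2\right) = -26930$)
$- \frac{395179}{B{\left(\left(-38\right) \left(-3\right) \right)}} + \frac{88219}{A} = - \frac{395179}{26 \frac{1}{2 - -114} \left(4 + 3 \left(\left(-38\right) \left(-3\right)\right)\right)} + \frac{88219}{-26930} = - \frac{395179}{26 \frac{1}{2 + 114} \left(4 + 3 \cdot 114\right)} + 88219 \left(- \frac{1}{26930}\right) = - \frac{395179}{26 \cdot \frac{1}{116} \left(4 + 342\right)} - \frac{88219}{26930} = - \frac{395179}{26 \cdot \frac{1}{116} \cdot 346} - \frac{88219}{26930} = - \frac{395179}{\frac{2249}{29}} - \frac{88219}{26930} = \left(-395179\right) \frac{29}{2249} - \frac{88219}{26930} = - \frac{11460191}{2249} - \frac{88219}{26930} = - \frac{308821348161}{60565570}$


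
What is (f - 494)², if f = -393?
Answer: 786769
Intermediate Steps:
(f - 494)² = (-393 - 494)² = (-887)² = 786769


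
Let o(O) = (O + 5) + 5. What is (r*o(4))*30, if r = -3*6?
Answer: -7560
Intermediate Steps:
o(O) = 10 + O (o(O) = (5 + O) + 5 = 10 + O)
r = -18
(r*o(4))*30 = -18*(10 + 4)*30 = -18*14*30 = -252*30 = -7560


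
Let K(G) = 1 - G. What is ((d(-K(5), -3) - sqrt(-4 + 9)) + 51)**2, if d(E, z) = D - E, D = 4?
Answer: (51 - sqrt(5))**2 ≈ 2377.9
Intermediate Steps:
d(E, z) = 4 - E
((d(-K(5), -3) - sqrt(-4 + 9)) + 51)**2 = (((4 - (-1)*(1 - 1*5)) - sqrt(-4 + 9)) + 51)**2 = (((4 - (-1)*(1 - 5)) - sqrt(5)) + 51)**2 = (((4 - (-1)*(-4)) - sqrt(5)) + 51)**2 = (((4 - 1*4) - sqrt(5)) + 51)**2 = (((4 - 4) - sqrt(5)) + 51)**2 = ((0 - sqrt(5)) + 51)**2 = (-sqrt(5) + 51)**2 = (51 - sqrt(5))**2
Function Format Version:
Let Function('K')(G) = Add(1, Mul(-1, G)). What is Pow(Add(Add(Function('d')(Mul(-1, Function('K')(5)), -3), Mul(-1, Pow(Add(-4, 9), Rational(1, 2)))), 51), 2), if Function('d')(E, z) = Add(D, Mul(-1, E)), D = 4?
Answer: Pow(Add(51, Mul(-1, Pow(5, Rational(1, 2)))), 2) ≈ 2377.9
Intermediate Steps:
Function('d')(E, z) = Add(4, Mul(-1, E))
Pow(Add(Add(Function('d')(Mul(-1, Function('K')(5)), -3), Mul(-1, Pow(Add(-4, 9), Rational(1, 2)))), 51), 2) = Pow(Add(Add(Add(4, Mul(-1, Mul(-1, Add(1, Mul(-1, 5))))), Mul(-1, Pow(Add(-4, 9), Rational(1, 2)))), 51), 2) = Pow(Add(Add(Add(4, Mul(-1, Mul(-1, Add(1, -5)))), Mul(-1, Pow(5, Rational(1, 2)))), 51), 2) = Pow(Add(Add(Add(4, Mul(-1, Mul(-1, -4))), Mul(-1, Pow(5, Rational(1, 2)))), 51), 2) = Pow(Add(Add(Add(4, Mul(-1, 4)), Mul(-1, Pow(5, Rational(1, 2)))), 51), 2) = Pow(Add(Add(Add(4, -4), Mul(-1, Pow(5, Rational(1, 2)))), 51), 2) = Pow(Add(Add(0, Mul(-1, Pow(5, Rational(1, 2)))), 51), 2) = Pow(Add(Mul(-1, Pow(5, Rational(1, 2))), 51), 2) = Pow(Add(51, Mul(-1, Pow(5, Rational(1, 2)))), 2)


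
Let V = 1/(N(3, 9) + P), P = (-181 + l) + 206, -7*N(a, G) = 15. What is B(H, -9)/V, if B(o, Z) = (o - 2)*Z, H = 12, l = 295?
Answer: -200250/7 ≈ -28607.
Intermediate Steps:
N(a, G) = -15/7 (N(a, G) = -⅐*15 = -15/7)
P = 320 (P = (-181 + 295) + 206 = 114 + 206 = 320)
B(o, Z) = Z*(-2 + o) (B(o, Z) = (-2 + o)*Z = Z*(-2 + o))
V = 7/2225 (V = 1/(-15/7 + 320) = 1/(2225/7) = 7/2225 ≈ 0.0031461)
B(H, -9)/V = (-9*(-2 + 12))/(7/2225) = -9*10*(2225/7) = -90*2225/7 = -200250/7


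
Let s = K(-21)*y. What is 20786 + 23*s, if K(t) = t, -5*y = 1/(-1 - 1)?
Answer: 207377/10 ≈ 20738.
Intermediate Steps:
y = ⅒ (y = -1/(5*(-1 - 1)) = -⅕/(-2) = -⅕*(-½) = ⅒ ≈ 0.10000)
s = -21/10 (s = -21*⅒ = -21/10 ≈ -2.1000)
20786 + 23*s = 20786 + 23*(-21/10) = 20786 - 483/10 = 207377/10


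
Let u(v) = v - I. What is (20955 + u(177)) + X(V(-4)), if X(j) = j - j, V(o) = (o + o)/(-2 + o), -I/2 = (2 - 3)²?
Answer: 21134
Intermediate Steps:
I = -2 (I = -2*(2 - 3)² = -2*(-1)² = -2*1 = -2)
V(o) = 2*o/(-2 + o) (V(o) = (2*o)/(-2 + o) = 2*o/(-2 + o))
X(j) = 0
u(v) = 2 + v (u(v) = v - 1*(-2) = v + 2 = 2 + v)
(20955 + u(177)) + X(V(-4)) = (20955 + (2 + 177)) + 0 = (20955 + 179) + 0 = 21134 + 0 = 21134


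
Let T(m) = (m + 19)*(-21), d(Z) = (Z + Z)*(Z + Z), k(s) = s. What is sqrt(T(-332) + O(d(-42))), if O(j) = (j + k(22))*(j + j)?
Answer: sqrt(99891309) ≈ 9994.6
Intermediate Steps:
d(Z) = 4*Z**2 (d(Z) = (2*Z)*(2*Z) = 4*Z**2)
T(m) = -399 - 21*m (T(m) = (19 + m)*(-21) = -399 - 21*m)
O(j) = 2*j*(22 + j) (O(j) = (j + 22)*(j + j) = (22 + j)*(2*j) = 2*j*(22 + j))
sqrt(T(-332) + O(d(-42))) = sqrt((-399 - 21*(-332)) + 2*(4*(-42)**2)*(22 + 4*(-42)**2)) = sqrt((-399 + 6972) + 2*(4*1764)*(22 + 4*1764)) = sqrt(6573 + 2*7056*(22 + 7056)) = sqrt(6573 + 2*7056*7078) = sqrt(6573 + 99884736) = sqrt(99891309)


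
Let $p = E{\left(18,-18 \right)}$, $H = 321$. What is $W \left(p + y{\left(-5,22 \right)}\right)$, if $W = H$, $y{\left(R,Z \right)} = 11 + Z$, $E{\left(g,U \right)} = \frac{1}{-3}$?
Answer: $10486$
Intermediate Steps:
$E{\left(g,U \right)} = - \frac{1}{3}$
$p = - \frac{1}{3} \approx -0.33333$
$W = 321$
$W \left(p + y{\left(-5,22 \right)}\right) = 321 \left(- \frac{1}{3} + \left(11 + 22\right)\right) = 321 \left(- \frac{1}{3} + 33\right) = 321 \cdot \frac{98}{3} = 10486$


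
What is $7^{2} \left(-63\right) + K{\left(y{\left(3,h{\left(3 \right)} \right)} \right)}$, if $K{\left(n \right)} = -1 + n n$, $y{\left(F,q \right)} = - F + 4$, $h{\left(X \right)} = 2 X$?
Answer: $-3087$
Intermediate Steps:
$y{\left(F,q \right)} = 4 - F$
$K{\left(n \right)} = -1 + n^{2}$
$7^{2} \left(-63\right) + K{\left(y{\left(3,h{\left(3 \right)} \right)} \right)} = 7^{2} \left(-63\right) - \left(1 - \left(4 - 3\right)^{2}\right) = 49 \left(-63\right) - \left(1 - \left(4 - 3\right)^{2}\right) = -3087 - \left(1 - 1^{2}\right) = -3087 + \left(-1 + 1\right) = -3087 + 0 = -3087$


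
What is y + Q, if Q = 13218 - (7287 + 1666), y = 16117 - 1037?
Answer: 19345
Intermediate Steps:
y = 15080
Q = 4265 (Q = 13218 - 1*8953 = 13218 - 8953 = 4265)
y + Q = 15080 + 4265 = 19345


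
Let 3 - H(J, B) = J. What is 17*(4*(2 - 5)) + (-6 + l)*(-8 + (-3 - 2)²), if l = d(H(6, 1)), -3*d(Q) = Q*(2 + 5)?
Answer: -187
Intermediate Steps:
H(J, B) = 3 - J
d(Q) = -7*Q/3 (d(Q) = -Q*(2 + 5)/3 = -Q*7/3 = -7*Q/3)
l = 7 (l = -7*(3 - 1*6)/3 = -7*(3 - 6)/3 = -7/3*(-3) = 7)
17*(4*(2 - 5)) + (-6 + l)*(-8 + (-3 - 2)²) = 17*(4*(2 - 5)) + (-6 + 7)*(-8 + (-3 - 2)²) = 17*(4*(-3)) + 1*(-8 + (-5)²) = 17*(-12) + 1*(-8 + 25) = -204 + 1*17 = -204 + 17 = -187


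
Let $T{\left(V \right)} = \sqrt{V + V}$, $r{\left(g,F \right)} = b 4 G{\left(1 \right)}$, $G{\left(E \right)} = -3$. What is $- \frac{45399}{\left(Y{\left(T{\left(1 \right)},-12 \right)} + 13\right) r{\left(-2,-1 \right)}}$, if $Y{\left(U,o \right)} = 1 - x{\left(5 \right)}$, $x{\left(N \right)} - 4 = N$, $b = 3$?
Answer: $\frac{15133}{60} \approx 252.22$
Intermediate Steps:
$x{\left(N \right)} = 4 + N$
$r{\left(g,F \right)} = -36$ ($r{\left(g,F \right)} = 3 \cdot 4 \left(-3\right) = 12 \left(-3\right) = -36$)
$T{\left(V \right)} = \sqrt{2} \sqrt{V}$ ($T{\left(V \right)} = \sqrt{2 V} = \sqrt{2} \sqrt{V}$)
$Y{\left(U,o \right)} = -8$ ($Y{\left(U,o \right)} = 1 - \left(4 + 5\right) = 1 - 9 = -8$)
$- \frac{45399}{\left(Y{\left(T{\left(1 \right)},-12 \right)} + 13\right) r{\left(-2,-1 \right)}} = - \frac{45399}{\left(-8 + 13\right) \left(-36\right)} = - \frac{45399}{5 \left(-36\right)} = - \frac{45399}{-180} = \left(-45399\right) \left(- \frac{1}{180}\right) = \frac{15133}{60}$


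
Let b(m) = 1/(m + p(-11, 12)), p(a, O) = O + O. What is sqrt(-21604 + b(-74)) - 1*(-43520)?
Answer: 43520 + 47*I*sqrt(978)/10 ≈ 43520.0 + 146.98*I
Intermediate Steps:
p(a, O) = 2*O
b(m) = 1/(24 + m) (b(m) = 1/(m + 2*12) = 1/(m + 24) = 1/(24 + m))
sqrt(-21604 + b(-74)) - 1*(-43520) = sqrt(-21604 + 1/(24 - 74)) - 1*(-43520) = sqrt(-21604 + 1/(-50)) + 43520 = sqrt(-21604 - 1/50) + 43520 = sqrt(-1080201/50) + 43520 = 47*I*sqrt(978)/10 + 43520 = 43520 + 47*I*sqrt(978)/10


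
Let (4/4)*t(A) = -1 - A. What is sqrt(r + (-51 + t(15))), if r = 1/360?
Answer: I*sqrt(241190)/60 ≈ 8.1852*I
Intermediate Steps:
t(A) = -1 - A
r = 1/360 ≈ 0.0027778
sqrt(r + (-51 + t(15))) = sqrt(1/360 + (-51 + (-1 - 1*15))) = sqrt(1/360 + (-51 + (-1 - 15))) = sqrt(1/360 + (-51 - 16)) = sqrt(1/360 - 67) = sqrt(-24119/360) = I*sqrt(241190)/60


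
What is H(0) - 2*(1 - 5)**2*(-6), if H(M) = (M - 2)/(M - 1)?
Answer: 194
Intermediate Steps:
H(M) = (-2 + M)/(-1 + M)
H(0) - 2*(1 - 5)**2*(-6) = (-2 + 0)/(-1 + 0) - 2*(1 - 5)**2*(-6) = -2/(-1) - 2*(-4)**2*(-6) = -1*(-2) - 2*16*(-6) = 2 - 32*(-6) = 2 + 192 = 194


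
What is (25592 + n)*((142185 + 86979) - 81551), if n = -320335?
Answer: -43507898459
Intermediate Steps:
(25592 + n)*((142185 + 86979) - 81551) = (25592 - 320335)*((142185 + 86979) - 81551) = -294743*(229164 - 81551) = -294743*147613 = -43507898459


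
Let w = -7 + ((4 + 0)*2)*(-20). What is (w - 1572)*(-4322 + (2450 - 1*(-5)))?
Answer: 3246713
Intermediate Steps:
w = -167 (w = -7 + (4*2)*(-20) = -7 + 8*(-20) = -7 - 160 = -167)
(w - 1572)*(-4322 + (2450 - 1*(-5))) = (-167 - 1572)*(-4322 + (2450 - 1*(-5))) = -1739*(-4322 + (2450 + 5)) = -1739*(-4322 + 2455) = -1739*(-1867) = 3246713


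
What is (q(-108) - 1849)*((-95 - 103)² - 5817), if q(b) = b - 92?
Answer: -68409963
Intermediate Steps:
q(b) = -92 + b
(q(-108) - 1849)*((-95 - 103)² - 5817) = ((-92 - 108) - 1849)*((-95 - 103)² - 5817) = (-200 - 1849)*((-198)² - 5817) = -2049*(39204 - 5817) = -2049*33387 = -68409963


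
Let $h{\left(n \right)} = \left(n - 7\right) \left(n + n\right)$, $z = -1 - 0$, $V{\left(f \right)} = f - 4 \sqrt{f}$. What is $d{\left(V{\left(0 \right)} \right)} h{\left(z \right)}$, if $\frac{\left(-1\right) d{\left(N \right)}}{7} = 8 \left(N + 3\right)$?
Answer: $-2688$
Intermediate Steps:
$d{\left(N \right)} = -168 - 56 N$ ($d{\left(N \right)} = - 7 \cdot 8 \left(N + 3\right) = - 7 \cdot 8 \left(3 + N\right) = - 7 \left(24 + 8 N\right) = -168 - 56 N$)
$z = -1$ ($z = -1 + 0 = -1$)
$h{\left(n \right)} = 2 n \left(-7 + n\right)$ ($h{\left(n \right)} = \left(-7 + n\right) 2 n = 2 n \left(-7 + n\right)$)
$d{\left(V{\left(0 \right)} \right)} h{\left(z \right)} = \left(-168 - 56 \left(0 - 4 \sqrt{0}\right)\right) 2 \left(-1\right) \left(-7 - 1\right) = \left(-168 - 56 \left(0 - 0\right)\right) 2 \left(-1\right) \left(-8\right) = \left(-168 - 56 \left(0 + 0\right)\right) 16 = \left(-168 - 0\right) 16 = \left(-168 + 0\right) 16 = \left(-168\right) 16 = -2688$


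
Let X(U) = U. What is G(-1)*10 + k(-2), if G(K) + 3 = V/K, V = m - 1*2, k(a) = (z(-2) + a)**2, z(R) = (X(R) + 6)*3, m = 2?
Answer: 70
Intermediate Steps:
z(R) = 18 + 3*R (z(R) = (R + 6)*3 = (6 + R)*3 = 18 + 3*R)
k(a) = (12 + a)**2 (k(a) = ((18 + 3*(-2)) + a)**2 = ((18 - 6) + a)**2 = (12 + a)**2)
V = 0 (V = 2 - 1*2 = 2 - 2 = 0)
G(K) = -3 (G(K) = -3 + 0/K = -3 + 0 = -3)
G(-1)*10 + k(-2) = -3*10 + (12 - 2)**2 = -30 + 10**2 = -30 + 100 = 70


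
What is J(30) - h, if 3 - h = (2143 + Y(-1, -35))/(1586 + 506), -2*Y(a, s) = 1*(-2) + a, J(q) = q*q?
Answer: 3757337/4184 ≈ 898.03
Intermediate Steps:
J(q) = q**2
Y(a, s) = 1 - a/2 (Y(a, s) = -(1*(-2) + a)/2 = -(-2 + a)/2 = 1 - a/2)
h = 8263/4184 (h = 3 - (2143 + (1 - 1/2*(-1)))/(1586 + 506) = 3 - (2143 + (1 + 1/2))/2092 = 3 - (2143 + 3/2)/2092 = 3 - 4289/(2*2092) = 3 - 1*4289/4184 = 3 - 4289/4184 = 8263/4184 ≈ 1.9749)
J(30) - h = 30**2 - 1*8263/4184 = 900 - 8263/4184 = 3757337/4184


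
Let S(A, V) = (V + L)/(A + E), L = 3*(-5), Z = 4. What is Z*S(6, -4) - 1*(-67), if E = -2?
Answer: 48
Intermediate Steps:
L = -15
S(A, V) = (-15 + V)/(-2 + A) (S(A, V) = (V - 15)/(A - 2) = (-15 + V)/(-2 + A))
Z*S(6, -4) - 1*(-67) = 4*((-15 - 4)/(-2 + 6)) - 1*(-67) = 4*(-19/4) + 67 = -19 + 67 = 48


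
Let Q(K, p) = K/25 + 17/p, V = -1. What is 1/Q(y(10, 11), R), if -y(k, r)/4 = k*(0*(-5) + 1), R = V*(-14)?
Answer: -70/27 ≈ -2.5926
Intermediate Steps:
R = 14 (R = -1*(-14) = 14)
y(k, r) = -4*k (y(k, r) = -4*k*(0*(-5) + 1) = -4*k*(0 + 1) = -4*k)
Q(K, p) = 17/p + K/25 (Q(K, p) = K*(1/25) + 17/p = K/25 + 17/p = 17/p + K/25)
1/Q(y(10, 11), R) = 1/(17/14 + (-4*10)/25) = 1/(17*(1/14) + (1/25)*(-40)) = 1/(17/14 - 8/5) = 1/(-27/70) = -70/27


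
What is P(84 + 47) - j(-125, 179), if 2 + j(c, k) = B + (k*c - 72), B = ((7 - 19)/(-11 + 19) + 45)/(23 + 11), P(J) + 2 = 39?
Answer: 1528961/68 ≈ 22485.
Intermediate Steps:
P(J) = 37 (P(J) = -2 + 39 = 37)
B = 87/68 (B = (-12/8 + 45)/34 = (-12*⅛ + 45)*(1/34) = (-3/2 + 45)*(1/34) = (87/2)*(1/34) = 87/68 ≈ 1.2794)
j(c, k) = -4945/68 + c*k (j(c, k) = -2 + (87/68 + (k*c - 72)) = -2 + (87/68 + (c*k - 72)) = -2 + (87/68 + (-72 + c*k)) = -2 + (-4809/68 + c*k) = -4945/68 + c*k)
P(84 + 47) - j(-125, 179) = 37 - (-4945/68 - 125*179) = 37 - (-4945/68 - 22375) = 37 - 1*(-1526445/68) = 37 + 1526445/68 = 1528961/68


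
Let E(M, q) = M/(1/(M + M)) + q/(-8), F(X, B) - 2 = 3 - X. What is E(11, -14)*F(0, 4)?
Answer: 4875/4 ≈ 1218.8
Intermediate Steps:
F(X, B) = 5 - X (F(X, B) = 2 + (3 - X) = 5 - X)
E(M, q) = 2*M² - q/8 (E(M, q) = M/(1/(2*M)) + q*(-⅛) = M/((1/(2*M))) - q/8 = M*(2*M) - q/8 = 2*M² - q/8)
E(11, -14)*F(0, 4) = (2*11² - ⅛*(-14))*(5 - 1*0) = (2*121 + 7/4)*(5 + 0) = (242 + 7/4)*5 = (975/4)*5 = 4875/4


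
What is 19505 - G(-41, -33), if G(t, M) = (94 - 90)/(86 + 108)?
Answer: 1891983/97 ≈ 19505.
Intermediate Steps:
G(t, M) = 2/97 (G(t, M) = 4/194 = 4*(1/194) = 2/97)
19505 - G(-41, -33) = 19505 - 1*2/97 = 19505 - 2/97 = 1891983/97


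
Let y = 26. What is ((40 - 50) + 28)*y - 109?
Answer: 359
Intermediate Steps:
((40 - 50) + 28)*y - 109 = ((40 - 50) + 28)*26 - 109 = (-10 + 28)*26 - 109 = 18*26 - 109 = 468 - 109 = 359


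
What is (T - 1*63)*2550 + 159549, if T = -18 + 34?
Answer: 39699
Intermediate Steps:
T = 16
(T - 1*63)*2550 + 159549 = (16 - 1*63)*2550 + 159549 = (16 - 63)*2550 + 159549 = -47*2550 + 159549 = -119850 + 159549 = 39699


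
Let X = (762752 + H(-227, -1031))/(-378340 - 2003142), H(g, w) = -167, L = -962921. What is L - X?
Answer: -2293178266337/2381482 ≈ -9.6292e+5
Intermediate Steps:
X = -762585/2381482 (X = (762752 - 167)/(-378340 - 2003142) = 762585/(-2381482) = 762585*(-1/2381482) = -762585/2381482 ≈ -0.32021)
L - X = -962921 - 1*(-762585/2381482) = -962921 + 762585/2381482 = -2293178266337/2381482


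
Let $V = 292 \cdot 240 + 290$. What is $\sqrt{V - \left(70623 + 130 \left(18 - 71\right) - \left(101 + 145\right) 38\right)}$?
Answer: $\sqrt{15985} \approx 126.43$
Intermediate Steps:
$V = 70370$ ($V = 70080 + 290 = 70370$)
$\sqrt{V - \left(70623 + 130 \left(18 - 71\right) - \left(101 + 145\right) 38\right)} = \sqrt{70370 - \left(70623 + 130 \left(18 - 71\right) - \left(101 + 145\right) 38\right)} = \sqrt{70370 + \left(\left(-70623 - -6890\right) + 246 \cdot 38\right)} = \sqrt{70370 + \left(\left(-70623 + 6890\right) + 9348\right)} = \sqrt{70370 + \left(-63733 + 9348\right)} = \sqrt{70370 - 54385} = \sqrt{15985}$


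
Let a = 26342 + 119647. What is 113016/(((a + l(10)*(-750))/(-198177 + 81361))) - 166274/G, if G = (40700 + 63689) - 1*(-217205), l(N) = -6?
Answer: -235874099508625/2688686637 ≈ -87728.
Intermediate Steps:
a = 145989
G = 321594 (G = 104389 + 217205 = 321594)
113016/(((a + l(10)*(-750))/(-198177 + 81361))) - 166274/G = 113016/(((145989 - 6*(-750))/(-198177 + 81361))) - 166274/321594 = 113016/(((145989 + 4500)/(-116816))) - 166274*1/321594 = 113016/((150489*(-1/116816))) - 83137/160797 = 113016/(-150489/116816) - 83137/160797 = 113016*(-116816/150489) - 83137/160797 = -4400692352/50163 - 83137/160797 = -235874099508625/2688686637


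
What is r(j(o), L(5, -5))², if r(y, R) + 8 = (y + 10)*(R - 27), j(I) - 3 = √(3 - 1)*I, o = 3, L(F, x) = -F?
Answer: 198208 + 81408*√2 ≈ 3.1334e+5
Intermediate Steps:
j(I) = 3 + I*√2 (j(I) = 3 + √(3 - 1)*I = 3 + √2*I = 3 + I*√2)
r(y, R) = -8 + (-27 + R)*(10 + y) (r(y, R) = -8 + (y + 10)*(R - 27) = -8 + (10 + y)*(-27 + R) = -8 + (-27 + R)*(10 + y))
r(j(o), L(5, -5))² = (-278 - 27*(3 + 3*√2) + 10*(-1*5) + (-1*5)*(3 + 3*√2))² = (-278 + (-81 - 81*√2) + 10*(-5) - 5*(3 + 3*√2))² = (-278 + (-81 - 81*√2) - 50 + (-15 - 15*√2))² = (-424 - 96*√2)²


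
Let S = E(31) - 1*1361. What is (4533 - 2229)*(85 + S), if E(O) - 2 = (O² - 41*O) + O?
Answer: -3578112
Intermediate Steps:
E(O) = 2 + O² - 40*O (E(O) = 2 + ((O² - 41*O) + O) = 2 + (O² - 40*O) = 2 + O² - 40*O)
S = -1638 (S = (2 + 31² - 40*31) - 1*1361 = (2 + 961 - 1240) - 1361 = -277 - 1361 = -1638)
(4533 - 2229)*(85 + S) = (4533 - 2229)*(85 - 1638) = 2304*(-1553) = -3578112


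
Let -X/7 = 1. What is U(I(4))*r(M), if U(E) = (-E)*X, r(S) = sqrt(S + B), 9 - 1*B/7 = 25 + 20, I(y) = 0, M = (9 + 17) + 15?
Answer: 0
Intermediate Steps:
X = -7 (X = -7*1 = -7)
M = 41 (M = 26 + 15 = 41)
B = -252 (B = 63 - 7*(25 + 20) = 63 - 7*45 = 63 - 315 = -252)
r(S) = sqrt(-252 + S) (r(S) = sqrt(S - 252) = sqrt(-252 + S))
U(E) = 7*E (U(E) = -E*(-7) = 7*E)
U(I(4))*r(M) = (7*0)*sqrt(-252 + 41) = 0*sqrt(-211) = 0*(I*sqrt(211)) = 0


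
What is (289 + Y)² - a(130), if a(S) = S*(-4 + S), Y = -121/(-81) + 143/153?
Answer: 129980689189/1896129 ≈ 68551.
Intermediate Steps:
Y = 3344/1377 (Y = -121*(-1/81) + 143*(1/153) = 121/81 + 143/153 = 3344/1377 ≈ 2.4285)
(289 + Y)² - a(130) = (289 + 3344/1377)² - 130*(-4 + 130) = (401297/1377)² - 130*126 = 161039282209/1896129 - 1*16380 = 161039282209/1896129 - 16380 = 129980689189/1896129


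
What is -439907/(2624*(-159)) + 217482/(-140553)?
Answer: -3211857949/6515662272 ≈ -0.49294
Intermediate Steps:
-439907/(2624*(-159)) + 217482/(-140553) = -439907/(-417216) + 217482*(-1/140553) = -439907*(-1/417216) - 72494/46851 = 439907/417216 - 72494/46851 = -3211857949/6515662272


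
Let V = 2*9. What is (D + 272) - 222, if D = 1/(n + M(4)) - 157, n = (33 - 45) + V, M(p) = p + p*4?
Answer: -2781/26 ≈ -106.96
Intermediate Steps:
M(p) = 5*p (M(p) = p + 4*p = 5*p)
V = 18
n = 6 (n = (33 - 45) + 18 = -12 + 18 = 6)
D = -4081/26 (D = 1/(6 + 5*4) - 157 = 1/(6 + 20) - 157 = 1/26 - 157 = -4081/26 ≈ -156.96)
(D + 272) - 222 = (-4081/26 + 272) - 222 = 2991/26 - 222 = -2781/26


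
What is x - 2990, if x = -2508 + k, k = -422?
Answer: -5920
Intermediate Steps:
x = -2930 (x = -2508 - 422 = -2930)
x - 2990 = -2930 - 2990 = -5920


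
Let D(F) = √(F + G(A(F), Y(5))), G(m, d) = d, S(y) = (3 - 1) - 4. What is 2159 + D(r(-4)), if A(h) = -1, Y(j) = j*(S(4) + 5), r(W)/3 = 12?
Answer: 2159 + √51 ≈ 2166.1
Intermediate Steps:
r(W) = 36 (r(W) = 3*12 = 36)
S(y) = -2 (S(y) = 2 - 4 = -2)
Y(j) = 3*j (Y(j) = j*(-2 + 5) = j*3 = 3*j)
D(F) = √(15 + F) (D(F) = √(F + 3*5) = √(F + 15) = √(15 + F))
2159 + D(r(-4)) = 2159 + √(15 + 36) = 2159 + √51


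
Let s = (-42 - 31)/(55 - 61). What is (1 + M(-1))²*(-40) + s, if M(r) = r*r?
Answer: -887/6 ≈ -147.83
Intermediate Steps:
M(r) = r²
s = 73/6 (s = -73/(-6) = -73*(-⅙) = 73/6 ≈ 12.167)
(1 + M(-1))²*(-40) + s = (1 + (-1)²)²*(-40) + 73/6 = (1 + 1)²*(-40) + 73/6 = 2²*(-40) + 73/6 = 4*(-40) + 73/6 = -160 + 73/6 = -887/6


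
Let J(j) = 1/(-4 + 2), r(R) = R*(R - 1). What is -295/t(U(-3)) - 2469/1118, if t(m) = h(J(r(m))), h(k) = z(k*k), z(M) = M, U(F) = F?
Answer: -1321709/1118 ≈ -1182.2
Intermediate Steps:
r(R) = R*(-1 + R)
J(j) = -½ (J(j) = 1/(-2) = -½)
h(k) = k² (h(k) = k*k = k²)
t(m) = ¼ (t(m) = (-½)² = ¼)
-295/t(U(-3)) - 2469/1118 = -295/¼ - 2469/1118 = -295*4 - 2469*1/1118 = -1180 - 2469/1118 = -1321709/1118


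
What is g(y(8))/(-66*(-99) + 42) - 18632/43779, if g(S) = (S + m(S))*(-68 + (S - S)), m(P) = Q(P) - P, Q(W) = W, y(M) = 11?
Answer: -12939227/23990892 ≈ -0.53934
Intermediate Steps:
m(P) = 0 (m(P) = P - P = 0)
g(S) = -68*S (g(S) = (S + 0)*(-68 + (S - S)) = S*(-68 + 0) = S*(-68) = -68*S)
g(y(8))/(-66*(-99) + 42) - 18632/43779 = (-68*11)/(-66*(-99) + 42) - 18632/43779 = -748/(6534 + 42) - 18632*1/43779 = -748/6576 - 18632/43779 = -748*1/6576 - 18632/43779 = -187/1644 - 18632/43779 = -12939227/23990892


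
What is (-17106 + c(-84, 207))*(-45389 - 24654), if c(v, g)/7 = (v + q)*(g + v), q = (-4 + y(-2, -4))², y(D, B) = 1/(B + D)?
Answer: 62603382755/12 ≈ 5.2169e+9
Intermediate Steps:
q = 625/36 (q = (-4 + 1/(-4 - 2))² = (-4 + 1/(-6))² = (-4 - ⅙)² = (-25/6)² = 625/36 ≈ 17.361)
c(v, g) = 7*(625/36 + v)*(g + v) (c(v, g) = 7*((v + 625/36)*(g + v)) = 7*((625/36 + v)*(g + v)) = 7*(625/36 + v)*(g + v))
(-17106 + c(-84, 207))*(-45389 - 24654) = (-17106 + (7*(-84)² + (4375/36)*207 + (4375/36)*(-84) + 7*207*(-84)))*(-45389 - 24654) = (-17106 + (7*7056 + 100625/4 - 30625/3 - 121716))*(-70043) = (-17106 + (49392 + 100625/4 - 30625/3 - 121716))*(-70043) = (-17106 - 688513/12)*(-70043) = -893785/12*(-70043) = 62603382755/12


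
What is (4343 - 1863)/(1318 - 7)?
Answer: 2480/1311 ≈ 1.8917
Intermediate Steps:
(4343 - 1863)/(1318 - 7) = 2480/1311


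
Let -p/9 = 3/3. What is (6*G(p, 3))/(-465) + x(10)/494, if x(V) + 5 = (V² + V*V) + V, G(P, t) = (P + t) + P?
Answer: 9319/15314 ≈ 0.60853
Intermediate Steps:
p = -9 (p = -27/3 = -9*1 = -9)
G(P, t) = t + 2*P
x(V) = -5 + V + 2*V² (x(V) = -5 + ((V² + V*V) + V) = -5 + ((V² + V²) + V) = -5 + (2*V² + V) = -5 + (V + 2*V²) = -5 + V + 2*V²)
(6*G(p, 3))/(-465) + x(10)/494 = (6*(3 + 2*(-9)))/(-465) + (-5 + 10 + 2*10²)/494 = (6*(3 - 18))*(-1/465) + (-5 + 10 + 2*100)*(1/494) = (6*(-15))*(-1/465) + (-5 + 10 + 200)*(1/494) = -90*(-1/465) + 205*(1/494) = 6/31 + 205/494 = 9319/15314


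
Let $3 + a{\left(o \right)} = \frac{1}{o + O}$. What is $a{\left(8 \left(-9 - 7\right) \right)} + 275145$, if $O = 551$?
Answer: $\frac{116385067}{423} \approx 2.7514 \cdot 10^{5}$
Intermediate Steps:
$a{\left(o \right)} = -3 + \frac{1}{551 + o}$ ($a{\left(o \right)} = -3 + \frac{1}{o + 551} = -3 + \frac{1}{551 + o}$)
$a{\left(8 \left(-9 - 7\right) \right)} + 275145 = \frac{-1652 - 3 \cdot 8 \left(-9 - 7\right)}{551 + 8 \left(-9 - 7\right)} + 275145 = \frac{-1652 - 3 \cdot 8 \left(-16\right)}{551 + 8 \left(-16\right)} + 275145 = \frac{-1652 - -384}{551 - 128} + 275145 = \frac{-1652 + 384}{423} + 275145 = \frac{1}{423} \left(-1268\right) + 275145 = - \frac{1268}{423} + 275145 = \frac{116385067}{423}$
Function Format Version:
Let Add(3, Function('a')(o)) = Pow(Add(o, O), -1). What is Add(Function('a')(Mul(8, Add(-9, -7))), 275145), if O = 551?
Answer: Rational(116385067, 423) ≈ 2.7514e+5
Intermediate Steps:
Function('a')(o) = Add(-3, Pow(Add(551, o), -1)) (Function('a')(o) = Add(-3, Pow(Add(o, 551), -1)) = Add(-3, Pow(Add(551, o), -1)))
Add(Function('a')(Mul(8, Add(-9, -7))), 275145) = Add(Mul(Pow(Add(551, Mul(8, Add(-9, -7))), -1), Add(-1652, Mul(-3, Mul(8, Add(-9, -7))))), 275145) = Add(Mul(Pow(Add(551, Mul(8, -16)), -1), Add(-1652, Mul(-3, Mul(8, -16)))), 275145) = Add(Mul(Pow(Add(551, -128), -1), Add(-1652, Mul(-3, -128))), 275145) = Add(Mul(Pow(423, -1), Add(-1652, 384)), 275145) = Add(Mul(Rational(1, 423), -1268), 275145) = Add(Rational(-1268, 423), 275145) = Rational(116385067, 423)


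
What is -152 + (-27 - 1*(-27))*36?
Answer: -152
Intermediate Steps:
-152 + (-27 - 1*(-27))*36 = -152 + (-27 + 27)*36 = -152 + 0*36 = -152 + 0 = -152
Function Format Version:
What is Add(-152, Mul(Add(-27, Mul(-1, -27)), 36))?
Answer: -152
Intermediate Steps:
Add(-152, Mul(Add(-27, Mul(-1, -27)), 36)) = Add(-152, Mul(Add(-27, 27), 36)) = Add(-152, Mul(0, 36)) = Add(-152, 0) = -152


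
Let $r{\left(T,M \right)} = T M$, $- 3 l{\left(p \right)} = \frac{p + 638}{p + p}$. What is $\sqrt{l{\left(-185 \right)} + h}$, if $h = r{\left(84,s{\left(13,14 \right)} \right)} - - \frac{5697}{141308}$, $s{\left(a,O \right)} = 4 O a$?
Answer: $\frac{\sqrt{10447943486522976205}}{13070990} \approx 247.29$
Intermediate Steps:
$l{\left(p \right)} = - \frac{638 + p}{6 p}$ ($l{\left(p \right)} = - \frac{\left(p + 638\right) \frac{1}{p + p}}{3} = - \frac{\left(638 + p\right) \frac{1}{2 p}}{3} = - \frac{\frac{1}{2} \frac{1}{p} \left(638 + p\right)}{3} = - \frac{638 + p}{6 p}$)
$s{\left(a,O \right)} = 4 O a$
$r{\left(T,M \right)} = M T$
$h = \frac{8641272513}{141308}$ ($h = 4 \cdot 14 \cdot 13 \cdot 84 - - \frac{5697}{141308} = 728 \cdot 84 - \left(-5697\right) \frac{1}{141308} = 61152 - - \frac{5697}{141308} = 61152 + \frac{5697}{141308} = \frac{8641272513}{141308} \approx 61152.0$)
$\sqrt{l{\left(-185 \right)} + h} = \sqrt{\frac{-638 - -185}{6 \left(-185\right)} + \frac{8641272513}{141308}} = \sqrt{\frac{1}{6} \left(- \frac{1}{185}\right) \left(-638 + 185\right) + \frac{8641272513}{141308}} = \sqrt{\frac{1}{6} \left(- \frac{1}{185}\right) \left(-453\right) + \frac{8641272513}{141308}} = \sqrt{\frac{151}{370} + \frac{8641272513}{141308}} = \sqrt{\frac{1598646083659}{26141980}} = \frac{\sqrt{10447943486522976205}}{13070990}$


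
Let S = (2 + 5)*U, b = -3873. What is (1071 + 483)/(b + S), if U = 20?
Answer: -1554/3733 ≈ -0.41629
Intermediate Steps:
S = 140 (S = (2 + 5)*20 = 7*20 = 140)
(1071 + 483)/(b + S) = (1071 + 483)/(-3873 + 140) = 1554/(-3733) = 1554*(-1/3733) = -1554/3733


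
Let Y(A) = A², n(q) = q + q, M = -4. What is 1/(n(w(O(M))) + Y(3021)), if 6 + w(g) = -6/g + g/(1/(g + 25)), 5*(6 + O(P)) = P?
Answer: 425/3878627879 ≈ 1.0957e-7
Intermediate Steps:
O(P) = -6 + P/5
w(g) = -6 - 6/g + g*(25 + g) (w(g) = -6 + (-6/g + g/(1/(g + 25))) = -6 + (-6/g + g/(1/(25 + g))) = -6 + (-6/g + g*(25 + g)) = -6 - 6/g + g*(25 + g))
n(q) = 2*q
1/(n(w(O(M))) + Y(3021)) = 1/(2*(-6 + (-6 + (⅕)*(-4))² - 6/(-6 + (⅕)*(-4)) + 25*(-6 + (⅕)*(-4))) + 3021²) = 1/(2*(-6 + (-6 - ⅘)² - 6/(-6 - ⅘) + 25*(-6 - ⅘)) + 9126441) = 1/(2*(-6 + (-34/5)² - 6/(-34/5) + 25*(-34/5)) + 9126441) = 1/(2*(-6 + 1156/25 - 6*(-5/34) - 170) + 9126441) = 1/(2*(-6 + 1156/25 + 15/17 - 170) + 9126441) = 1/(2*(-54773/425) + 9126441) = 1/(-109546/425 + 9126441) = 1/(3878627879/425) = 425/3878627879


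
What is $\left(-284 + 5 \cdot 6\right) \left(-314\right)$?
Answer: $79756$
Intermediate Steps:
$\left(-284 + 5 \cdot 6\right) \left(-314\right) = \left(-284 + 30\right) \left(-314\right) = \left(-254\right) \left(-314\right) = 79756$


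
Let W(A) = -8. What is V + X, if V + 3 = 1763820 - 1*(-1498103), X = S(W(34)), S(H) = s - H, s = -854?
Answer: 3261074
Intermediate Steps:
S(H) = -854 - H
X = -846 (X = -854 - 1*(-8) = -854 + 8 = -846)
V = 3261920 (V = -3 + (1763820 - 1*(-1498103)) = -3 + (1763820 + 1498103) = -3 + 3261923 = 3261920)
V + X = 3261920 - 846 = 3261074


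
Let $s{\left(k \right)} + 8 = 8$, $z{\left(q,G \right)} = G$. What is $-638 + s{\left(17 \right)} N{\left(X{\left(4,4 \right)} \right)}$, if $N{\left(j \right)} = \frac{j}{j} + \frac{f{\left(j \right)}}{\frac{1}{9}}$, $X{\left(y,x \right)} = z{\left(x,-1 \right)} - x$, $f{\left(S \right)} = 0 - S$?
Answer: $-638$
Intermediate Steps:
$f{\left(S \right)} = - S$
$X{\left(y,x \right)} = -1 - x$
$s{\left(k \right)} = 0$ ($s{\left(k \right)} = -8 + 8 = 0$)
$N{\left(j \right)} = 1 - 9 j$ ($N{\left(j \right)} = \frac{j}{j} + \frac{\left(-1\right) j}{\frac{1}{9}} = 1 + - j \frac{1}{\frac{1}{9}} = 1 + - j 9 = 1 - 9 j$)
$-638 + s{\left(17 \right)} N{\left(X{\left(4,4 \right)} \right)} = -638 + 0 \left(1 - 9 \left(-1 - 4\right)\right) = -638 + 0 \left(1 - -45\right) = -638 + 0 \left(1 + 45\right) = -638 + 0 \cdot 46 = -638 + 0 = -638$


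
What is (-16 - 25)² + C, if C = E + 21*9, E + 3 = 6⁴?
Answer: 3163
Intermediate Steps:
E = 1293 (E = -3 + 6⁴ = -3 + 1296 = 1293)
C = 1482 (C = 1293 + 21*9 = 1293 + 189 = 1482)
(-16 - 25)² + C = (-16 - 25)² + 1482 = (-41)² + 1482 = 1681 + 1482 = 3163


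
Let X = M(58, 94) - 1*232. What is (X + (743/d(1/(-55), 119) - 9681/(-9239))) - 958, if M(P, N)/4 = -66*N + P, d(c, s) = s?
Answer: -28328975718/1099441 ≈ -25767.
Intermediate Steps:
M(P, N) = -264*N + 4*P (M(P, N) = 4*(-66*N + P) = 4*(P - 66*N) = -264*N + 4*P)
X = -24816 (X = (-264*94 + 4*58) - 1*232 = (-24816 + 232) - 232 = -24584 - 232 = -24816)
(X + (743/d(1/(-55), 119) - 9681/(-9239))) - 958 = (-24816 + (743/119 - 9681/(-9239))) - 958 = (-24816 + (743*(1/119) - 9681*(-1/9239))) - 958 = (-24816 + (743/119 + 9681/9239)) - 958 = (-24816 + 8016616/1099441) - 958 = -27275711240/1099441 - 958 = -28328975718/1099441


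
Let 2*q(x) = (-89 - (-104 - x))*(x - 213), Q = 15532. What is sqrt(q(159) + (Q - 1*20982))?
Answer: 2*I*sqrt(2537) ≈ 100.74*I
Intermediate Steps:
q(x) = (-213 + x)*(15 + x)/2 (q(x) = ((-89 - (-104 - x))*(x - 213))/2 = ((-89 + (104 + x))*(-213 + x))/2 = ((15 + x)*(-213 + x))/2 = ((-213 + x)*(15 + x))/2 = (-213 + x)*(15 + x)/2)
sqrt(q(159) + (Q - 1*20982)) = sqrt((-3195/2 + (1/2)*159**2 - 99*159) + (15532 - 1*20982)) = sqrt((-3195/2 + (1/2)*25281 - 15741) + (15532 - 20982)) = sqrt((-3195/2 + 25281/2 - 15741) - 5450) = sqrt(-4698 - 5450) = sqrt(-10148) = 2*I*sqrt(2537)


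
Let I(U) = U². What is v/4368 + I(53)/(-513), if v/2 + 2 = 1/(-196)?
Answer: -400877795/73198944 ≈ -5.4766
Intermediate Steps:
v = -393/98 (v = -4 + 2/(-196) = -4 + 2*(-1/196) = -4 - 1/98 = -393/98 ≈ -4.0102)
v/4368 + I(53)/(-513) = -393/98/4368 + 53²/(-513) = -393/98*1/4368 + 2809*(-1/513) = -131/142688 - 2809/513 = -400877795/73198944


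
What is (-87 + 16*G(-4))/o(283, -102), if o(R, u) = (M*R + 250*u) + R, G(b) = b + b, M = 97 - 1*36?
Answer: 215/7954 ≈ 0.027030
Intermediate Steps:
M = 61 (M = 97 - 36 = 61)
G(b) = 2*b
o(R, u) = 62*R + 250*u (o(R, u) = (61*R + 250*u) + R = 62*R + 250*u)
(-87 + 16*G(-4))/o(283, -102) = (-87 + 16*(2*(-4)))/(62*283 + 250*(-102)) = (-87 + 16*(-8))/(17546 - 25500) = (-87 - 128)/(-7954) = -215*(-1/7954) = 215/7954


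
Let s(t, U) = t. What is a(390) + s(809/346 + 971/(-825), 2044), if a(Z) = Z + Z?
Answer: 222982459/285450 ≈ 781.16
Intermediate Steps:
a(Z) = 2*Z
a(390) + s(809/346 + 971/(-825), 2044) = 2*390 + (809/346 + 971/(-825)) = 780 + (809*(1/346) + 971*(-1/825)) = 780 + (809/346 - 971/825) = 780 + 331459/285450 = 222982459/285450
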